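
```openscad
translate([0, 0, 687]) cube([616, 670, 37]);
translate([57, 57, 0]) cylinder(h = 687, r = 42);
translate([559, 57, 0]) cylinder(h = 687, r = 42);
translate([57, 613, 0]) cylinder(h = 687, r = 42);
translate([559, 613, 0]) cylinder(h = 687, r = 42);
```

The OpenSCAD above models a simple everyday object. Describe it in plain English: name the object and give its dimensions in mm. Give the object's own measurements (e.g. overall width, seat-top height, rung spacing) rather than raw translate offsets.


A table: top 616 mm (x) × 670 mm (y), 37 mm thick, upper face at z = 724 mm, on four round legs of 84 mm diameter, each leg's bounding box inset 15 mm from the nearest pair of top edges from z = 0 to the bottom of the top.


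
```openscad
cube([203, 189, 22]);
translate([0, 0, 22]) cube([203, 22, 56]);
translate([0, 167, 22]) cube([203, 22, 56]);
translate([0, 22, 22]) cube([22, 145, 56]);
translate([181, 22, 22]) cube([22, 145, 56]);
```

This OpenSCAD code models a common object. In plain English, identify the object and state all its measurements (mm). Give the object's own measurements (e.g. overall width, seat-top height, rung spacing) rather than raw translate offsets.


An open-topped rectangular box: outside dimensions 203×189×78 mm, with a uniform wall and base thickness of 22 mm. The base is a full 203×189 slab on the floor; four walls sit on top of the base. The front and back walls (the −y and +y sides) span the full width; the two side walls fit between them.


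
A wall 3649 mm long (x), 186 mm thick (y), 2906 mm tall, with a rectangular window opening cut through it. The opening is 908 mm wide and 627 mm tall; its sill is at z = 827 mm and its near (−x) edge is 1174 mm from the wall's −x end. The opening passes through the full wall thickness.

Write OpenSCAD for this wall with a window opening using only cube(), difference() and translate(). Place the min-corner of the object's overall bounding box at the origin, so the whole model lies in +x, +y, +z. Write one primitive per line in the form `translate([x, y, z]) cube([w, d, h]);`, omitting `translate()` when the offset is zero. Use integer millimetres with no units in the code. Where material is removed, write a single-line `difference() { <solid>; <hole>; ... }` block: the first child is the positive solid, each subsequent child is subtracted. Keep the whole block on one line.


difference() { cube([3649, 186, 2906]); translate([1174, 0, 827]) cube([908, 186, 627]); }


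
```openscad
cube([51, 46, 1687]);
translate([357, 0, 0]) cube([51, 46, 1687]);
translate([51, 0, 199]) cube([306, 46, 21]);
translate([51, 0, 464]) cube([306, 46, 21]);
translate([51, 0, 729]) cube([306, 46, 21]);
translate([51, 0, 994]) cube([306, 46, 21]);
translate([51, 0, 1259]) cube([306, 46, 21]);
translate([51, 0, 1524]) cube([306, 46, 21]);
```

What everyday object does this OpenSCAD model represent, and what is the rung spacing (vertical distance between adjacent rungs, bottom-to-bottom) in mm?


A ladder. The rung spacing is 265 mm.

Two tall 51×46 posts with 6 short bars between them — a ladder. Adjacent rungs sit at z = 199 and z = 464, so the spacing is 464 − 199 = 265 mm.


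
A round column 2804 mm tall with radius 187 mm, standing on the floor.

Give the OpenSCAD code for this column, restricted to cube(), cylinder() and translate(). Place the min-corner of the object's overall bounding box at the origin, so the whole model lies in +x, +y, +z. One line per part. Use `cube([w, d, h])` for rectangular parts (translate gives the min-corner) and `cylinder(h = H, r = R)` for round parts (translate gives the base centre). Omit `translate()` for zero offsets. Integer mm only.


translate([187, 187, 0]) cylinder(h = 2804, r = 187);


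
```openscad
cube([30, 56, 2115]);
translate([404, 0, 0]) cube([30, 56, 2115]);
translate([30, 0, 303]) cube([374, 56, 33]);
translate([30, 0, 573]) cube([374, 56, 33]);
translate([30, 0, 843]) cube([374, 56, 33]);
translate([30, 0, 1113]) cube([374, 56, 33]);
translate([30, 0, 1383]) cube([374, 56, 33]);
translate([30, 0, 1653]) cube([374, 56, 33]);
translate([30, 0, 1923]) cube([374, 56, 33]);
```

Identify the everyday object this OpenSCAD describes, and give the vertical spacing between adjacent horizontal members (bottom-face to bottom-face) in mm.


A ladder. The rung spacing is 270 mm.

Two tall 30×56 posts with 7 short bars between them — a ladder. Adjacent rungs sit at z = 303 and z = 573, so the spacing is 573 − 303 = 270 mm.


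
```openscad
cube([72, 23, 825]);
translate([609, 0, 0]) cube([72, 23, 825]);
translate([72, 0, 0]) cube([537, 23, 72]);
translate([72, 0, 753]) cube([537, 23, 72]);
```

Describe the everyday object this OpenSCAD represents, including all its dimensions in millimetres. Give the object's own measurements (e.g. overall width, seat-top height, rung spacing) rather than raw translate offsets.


A rectangular picture frame lying in the x–z plane (depth along y). The opening is 537 mm wide (x) by 681 mm tall (z), surrounded by a border 72 mm wide on all four sides. The frame is 23 mm deep and is made of two full-height vertical stiles with two horizontal rails fitted between them.


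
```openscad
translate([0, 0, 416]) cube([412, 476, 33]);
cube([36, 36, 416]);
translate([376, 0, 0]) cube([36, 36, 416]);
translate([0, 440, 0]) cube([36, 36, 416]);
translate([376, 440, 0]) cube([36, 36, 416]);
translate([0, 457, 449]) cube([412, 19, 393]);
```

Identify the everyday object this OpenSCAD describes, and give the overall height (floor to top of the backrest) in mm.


A chair. The overall height is 842 mm.

A slab on four corner posts with a tall panel at the back — a chair. The seat slab sits at z = 416 with thickness 33, and the 393 mm backrest starts at the seat top, so the overall height is 416 + 33 + 393 = 842 mm.


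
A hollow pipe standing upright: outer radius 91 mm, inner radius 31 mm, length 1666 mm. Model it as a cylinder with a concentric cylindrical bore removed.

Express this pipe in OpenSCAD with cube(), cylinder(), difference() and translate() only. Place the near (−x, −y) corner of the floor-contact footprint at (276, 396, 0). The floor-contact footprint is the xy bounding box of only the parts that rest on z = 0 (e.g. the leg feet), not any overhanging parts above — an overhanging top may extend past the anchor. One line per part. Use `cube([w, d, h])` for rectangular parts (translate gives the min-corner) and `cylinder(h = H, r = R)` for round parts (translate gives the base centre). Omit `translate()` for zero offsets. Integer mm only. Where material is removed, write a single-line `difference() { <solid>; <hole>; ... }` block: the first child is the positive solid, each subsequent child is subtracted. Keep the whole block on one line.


difference() { translate([367, 487, 0]) cylinder(h = 1666, r = 91); translate([367, 487, 0]) cylinder(h = 1666, r = 31); }


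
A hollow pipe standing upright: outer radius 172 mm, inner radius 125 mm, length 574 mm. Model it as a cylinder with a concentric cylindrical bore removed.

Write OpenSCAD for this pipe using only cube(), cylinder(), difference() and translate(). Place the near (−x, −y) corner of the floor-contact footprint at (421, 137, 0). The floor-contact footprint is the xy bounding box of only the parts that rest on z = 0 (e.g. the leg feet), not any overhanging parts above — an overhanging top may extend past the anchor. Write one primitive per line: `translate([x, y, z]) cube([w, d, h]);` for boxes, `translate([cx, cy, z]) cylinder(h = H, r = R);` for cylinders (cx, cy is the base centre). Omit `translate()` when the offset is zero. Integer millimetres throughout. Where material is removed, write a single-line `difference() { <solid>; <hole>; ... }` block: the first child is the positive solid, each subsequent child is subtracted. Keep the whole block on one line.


difference() { translate([593, 309, 0]) cylinder(h = 574, r = 172); translate([593, 309, 0]) cylinder(h = 574, r = 125); }


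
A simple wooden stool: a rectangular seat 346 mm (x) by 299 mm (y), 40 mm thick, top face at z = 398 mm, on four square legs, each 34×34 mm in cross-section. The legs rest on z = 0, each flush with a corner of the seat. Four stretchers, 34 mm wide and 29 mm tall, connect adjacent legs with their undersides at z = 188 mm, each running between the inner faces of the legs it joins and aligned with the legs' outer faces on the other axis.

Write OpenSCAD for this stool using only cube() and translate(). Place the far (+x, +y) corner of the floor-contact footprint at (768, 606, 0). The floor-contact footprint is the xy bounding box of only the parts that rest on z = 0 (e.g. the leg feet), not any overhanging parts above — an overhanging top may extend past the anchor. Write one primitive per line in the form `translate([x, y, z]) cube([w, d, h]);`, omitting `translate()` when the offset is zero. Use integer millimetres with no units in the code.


translate([422, 307, 358]) cube([346, 299, 40]);
translate([422, 307, 0]) cube([34, 34, 358]);
translate([734, 307, 0]) cube([34, 34, 358]);
translate([422, 572, 0]) cube([34, 34, 358]);
translate([734, 572, 0]) cube([34, 34, 358]);
translate([456, 307, 188]) cube([278, 34, 29]);
translate([456, 572, 188]) cube([278, 34, 29]);
translate([422, 341, 188]) cube([34, 231, 29]);
translate([734, 341, 188]) cube([34, 231, 29]);


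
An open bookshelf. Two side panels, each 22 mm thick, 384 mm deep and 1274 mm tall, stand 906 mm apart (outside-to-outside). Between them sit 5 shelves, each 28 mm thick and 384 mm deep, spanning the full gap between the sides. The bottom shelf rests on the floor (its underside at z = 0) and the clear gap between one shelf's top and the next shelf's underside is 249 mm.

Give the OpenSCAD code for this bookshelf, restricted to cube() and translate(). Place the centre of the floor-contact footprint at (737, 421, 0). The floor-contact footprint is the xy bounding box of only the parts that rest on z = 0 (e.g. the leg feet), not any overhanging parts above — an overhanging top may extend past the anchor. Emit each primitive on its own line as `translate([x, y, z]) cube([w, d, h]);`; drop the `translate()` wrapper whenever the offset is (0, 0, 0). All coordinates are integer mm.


translate([284, 229, 0]) cube([22, 384, 1274]);
translate([1168, 229, 0]) cube([22, 384, 1274]);
translate([306, 229, 0]) cube([862, 384, 28]);
translate([306, 229, 277]) cube([862, 384, 28]);
translate([306, 229, 554]) cube([862, 384, 28]);
translate([306, 229, 831]) cube([862, 384, 28]);
translate([306, 229, 1108]) cube([862, 384, 28]);


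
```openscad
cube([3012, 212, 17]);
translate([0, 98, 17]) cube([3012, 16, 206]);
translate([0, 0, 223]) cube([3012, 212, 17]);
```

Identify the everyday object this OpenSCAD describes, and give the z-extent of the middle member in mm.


An I-beam. The web height is 206 mm.

Two wide flanges with a thin centred web — an I-beam. Overall 240 mm minus two 17 mm flanges gives a web of 240 − 2·17 = 206 mm.


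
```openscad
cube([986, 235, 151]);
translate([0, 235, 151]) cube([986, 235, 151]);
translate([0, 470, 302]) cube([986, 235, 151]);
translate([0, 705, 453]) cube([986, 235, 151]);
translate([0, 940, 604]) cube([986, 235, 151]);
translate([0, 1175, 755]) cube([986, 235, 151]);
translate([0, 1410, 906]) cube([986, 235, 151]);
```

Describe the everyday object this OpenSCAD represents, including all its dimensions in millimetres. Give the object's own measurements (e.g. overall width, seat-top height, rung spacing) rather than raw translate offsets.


A straight staircase of 7 solid steps. Each step is 986 mm wide (x), 235 mm deep (y, the going) and 151 mm tall (the rise). The first step rests on the floor; each subsequent step sits one going further in +y and one rise higher in +z, directly behind and above the previous step with no overlap.


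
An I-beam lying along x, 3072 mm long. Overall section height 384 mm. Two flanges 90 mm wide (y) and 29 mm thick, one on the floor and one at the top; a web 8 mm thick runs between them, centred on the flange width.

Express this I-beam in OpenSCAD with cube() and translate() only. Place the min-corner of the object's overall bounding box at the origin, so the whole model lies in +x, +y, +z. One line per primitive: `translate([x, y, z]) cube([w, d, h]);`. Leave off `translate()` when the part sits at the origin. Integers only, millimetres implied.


cube([3072, 90, 29]);
translate([0, 41, 29]) cube([3072, 8, 326]);
translate([0, 0, 355]) cube([3072, 90, 29]);


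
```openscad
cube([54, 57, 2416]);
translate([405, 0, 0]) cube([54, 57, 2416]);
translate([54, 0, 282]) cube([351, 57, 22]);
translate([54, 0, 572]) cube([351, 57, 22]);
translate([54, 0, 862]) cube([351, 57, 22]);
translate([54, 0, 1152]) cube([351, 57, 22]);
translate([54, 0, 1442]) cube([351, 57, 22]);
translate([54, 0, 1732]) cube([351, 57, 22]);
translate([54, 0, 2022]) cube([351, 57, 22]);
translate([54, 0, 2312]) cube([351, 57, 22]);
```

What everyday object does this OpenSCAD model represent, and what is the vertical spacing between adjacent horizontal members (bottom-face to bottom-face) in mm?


A ladder. The rung spacing is 290 mm.

Two tall 54×57 posts with 8 short bars between them — a ladder. Adjacent rungs sit at z = 282 and z = 572, so the spacing is 572 − 282 = 290 mm.


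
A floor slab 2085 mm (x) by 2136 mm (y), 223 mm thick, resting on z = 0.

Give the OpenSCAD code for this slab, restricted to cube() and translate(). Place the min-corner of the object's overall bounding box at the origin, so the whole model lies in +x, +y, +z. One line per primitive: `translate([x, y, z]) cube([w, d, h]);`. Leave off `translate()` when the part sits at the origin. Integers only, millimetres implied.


cube([2085, 2136, 223]);


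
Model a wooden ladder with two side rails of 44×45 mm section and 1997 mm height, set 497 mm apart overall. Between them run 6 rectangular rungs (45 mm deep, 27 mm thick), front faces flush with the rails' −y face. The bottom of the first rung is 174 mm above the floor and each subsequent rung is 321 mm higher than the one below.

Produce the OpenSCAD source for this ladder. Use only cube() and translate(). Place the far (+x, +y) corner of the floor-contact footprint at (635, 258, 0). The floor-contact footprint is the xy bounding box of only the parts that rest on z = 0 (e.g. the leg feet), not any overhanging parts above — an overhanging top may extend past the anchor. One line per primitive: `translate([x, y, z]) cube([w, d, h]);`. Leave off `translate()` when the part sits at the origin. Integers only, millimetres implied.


translate([138, 213, 0]) cube([44, 45, 1997]);
translate([591, 213, 0]) cube([44, 45, 1997]);
translate([182, 213, 174]) cube([409, 45, 27]);
translate([182, 213, 495]) cube([409, 45, 27]);
translate([182, 213, 816]) cube([409, 45, 27]);
translate([182, 213, 1137]) cube([409, 45, 27]);
translate([182, 213, 1458]) cube([409, 45, 27]);
translate([182, 213, 1779]) cube([409, 45, 27]);


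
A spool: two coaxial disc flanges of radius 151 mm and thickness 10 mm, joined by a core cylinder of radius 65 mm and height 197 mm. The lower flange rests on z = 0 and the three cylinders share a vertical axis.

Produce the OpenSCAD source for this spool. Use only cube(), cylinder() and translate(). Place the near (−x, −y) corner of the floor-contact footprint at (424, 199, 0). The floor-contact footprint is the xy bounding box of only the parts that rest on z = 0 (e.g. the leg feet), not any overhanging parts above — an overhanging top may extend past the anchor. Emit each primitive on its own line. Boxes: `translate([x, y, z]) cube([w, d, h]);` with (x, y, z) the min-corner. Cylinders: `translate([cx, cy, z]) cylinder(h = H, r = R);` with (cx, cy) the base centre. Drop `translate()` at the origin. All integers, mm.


translate([575, 350, 0]) cylinder(h = 10, r = 151);
translate([575, 350, 10]) cylinder(h = 197, r = 65);
translate([575, 350, 207]) cylinder(h = 10, r = 151);


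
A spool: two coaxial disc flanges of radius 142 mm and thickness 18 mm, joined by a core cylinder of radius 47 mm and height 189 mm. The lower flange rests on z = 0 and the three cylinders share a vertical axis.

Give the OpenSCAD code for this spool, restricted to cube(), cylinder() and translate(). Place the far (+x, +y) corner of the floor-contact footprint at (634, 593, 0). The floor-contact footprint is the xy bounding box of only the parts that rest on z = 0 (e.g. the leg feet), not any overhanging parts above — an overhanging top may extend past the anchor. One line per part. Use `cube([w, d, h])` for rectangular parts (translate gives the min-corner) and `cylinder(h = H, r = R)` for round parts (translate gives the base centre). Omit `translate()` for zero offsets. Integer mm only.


translate([492, 451, 0]) cylinder(h = 18, r = 142);
translate([492, 451, 18]) cylinder(h = 189, r = 47);
translate([492, 451, 207]) cylinder(h = 18, r = 142);


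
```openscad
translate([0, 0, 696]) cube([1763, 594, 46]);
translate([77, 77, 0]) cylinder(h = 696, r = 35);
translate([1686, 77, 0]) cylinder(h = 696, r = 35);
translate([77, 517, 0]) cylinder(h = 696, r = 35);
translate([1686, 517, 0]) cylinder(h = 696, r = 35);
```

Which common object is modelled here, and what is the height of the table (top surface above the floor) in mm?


A table. The table height is 742 mm.

A 1763×594×46 slab sits at z = 696 on four Ø70 mm round legs — a table. The top surface is at 696 + 46 = 742 mm.


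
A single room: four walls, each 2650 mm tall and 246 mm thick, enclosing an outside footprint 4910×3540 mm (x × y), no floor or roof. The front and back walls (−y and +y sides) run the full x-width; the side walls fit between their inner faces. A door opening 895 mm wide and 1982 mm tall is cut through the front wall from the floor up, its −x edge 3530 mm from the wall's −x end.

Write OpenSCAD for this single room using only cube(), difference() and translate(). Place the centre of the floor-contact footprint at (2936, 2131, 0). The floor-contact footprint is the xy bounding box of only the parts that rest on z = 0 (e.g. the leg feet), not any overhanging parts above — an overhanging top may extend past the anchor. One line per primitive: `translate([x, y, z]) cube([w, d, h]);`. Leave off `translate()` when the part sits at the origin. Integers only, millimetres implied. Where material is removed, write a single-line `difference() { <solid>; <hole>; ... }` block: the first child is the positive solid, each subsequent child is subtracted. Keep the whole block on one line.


difference() { translate([481, 361, 0]) cube([4910, 246, 2650]); translate([4011, 361, 0]) cube([895, 246, 1982]); }
translate([481, 3655, 0]) cube([4910, 246, 2650]);
translate([481, 607, 0]) cube([246, 3048, 2650]);
translate([5145, 607, 0]) cube([246, 3048, 2650]);


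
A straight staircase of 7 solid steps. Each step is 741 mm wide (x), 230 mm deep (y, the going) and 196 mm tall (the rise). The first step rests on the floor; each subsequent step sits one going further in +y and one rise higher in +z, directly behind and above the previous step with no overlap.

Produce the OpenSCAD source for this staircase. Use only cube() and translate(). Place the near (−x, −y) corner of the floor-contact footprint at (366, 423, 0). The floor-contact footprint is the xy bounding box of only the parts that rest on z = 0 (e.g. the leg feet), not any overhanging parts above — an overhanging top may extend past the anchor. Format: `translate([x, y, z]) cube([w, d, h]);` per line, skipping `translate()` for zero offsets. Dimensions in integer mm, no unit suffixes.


translate([366, 423, 0]) cube([741, 230, 196]);
translate([366, 653, 196]) cube([741, 230, 196]);
translate([366, 883, 392]) cube([741, 230, 196]);
translate([366, 1113, 588]) cube([741, 230, 196]);
translate([366, 1343, 784]) cube([741, 230, 196]);
translate([366, 1573, 980]) cube([741, 230, 196]);
translate([366, 1803, 1176]) cube([741, 230, 196]);


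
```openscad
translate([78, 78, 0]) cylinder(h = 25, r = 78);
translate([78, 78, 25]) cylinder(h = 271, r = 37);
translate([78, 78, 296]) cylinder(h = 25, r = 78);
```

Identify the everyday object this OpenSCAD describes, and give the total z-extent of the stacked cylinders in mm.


A spool. The overall height is 321 mm.

Three coaxial cylinders, large–small–large — a spool. Two 25 mm flanges and a 271 mm core give 25 + 271 + 25 = 321 mm.


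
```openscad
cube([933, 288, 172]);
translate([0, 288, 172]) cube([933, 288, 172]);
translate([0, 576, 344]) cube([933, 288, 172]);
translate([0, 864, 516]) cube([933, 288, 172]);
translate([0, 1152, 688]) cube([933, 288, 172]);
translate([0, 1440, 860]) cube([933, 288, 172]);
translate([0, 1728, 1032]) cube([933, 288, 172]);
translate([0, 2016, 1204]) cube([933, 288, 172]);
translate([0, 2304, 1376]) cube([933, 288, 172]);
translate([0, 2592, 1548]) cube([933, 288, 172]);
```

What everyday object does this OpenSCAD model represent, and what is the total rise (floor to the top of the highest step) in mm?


A staircase. The total rise is 1720 mm.

10 identical blocks, each offset up and back from the previous — a staircase. Each step is 172 mm tall and there are 10 of them, so the total rise is 10 × 172 = 1720 mm.


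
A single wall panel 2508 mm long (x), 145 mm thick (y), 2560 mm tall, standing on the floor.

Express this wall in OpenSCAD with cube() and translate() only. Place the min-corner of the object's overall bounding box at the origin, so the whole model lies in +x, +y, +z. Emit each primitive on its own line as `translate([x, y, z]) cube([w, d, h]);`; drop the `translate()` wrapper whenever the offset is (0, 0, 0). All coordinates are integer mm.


cube([2508, 145, 2560]);


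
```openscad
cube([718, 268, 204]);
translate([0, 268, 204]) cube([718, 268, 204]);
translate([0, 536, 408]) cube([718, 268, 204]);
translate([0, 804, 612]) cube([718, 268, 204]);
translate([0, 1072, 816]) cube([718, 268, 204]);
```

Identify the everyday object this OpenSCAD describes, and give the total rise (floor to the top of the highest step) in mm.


A staircase. The total rise is 1020 mm.

5 identical blocks, each offset up and back from the previous — a staircase. Each step is 204 mm tall and there are 5 of them, so the total rise is 5 × 204 = 1020 mm.


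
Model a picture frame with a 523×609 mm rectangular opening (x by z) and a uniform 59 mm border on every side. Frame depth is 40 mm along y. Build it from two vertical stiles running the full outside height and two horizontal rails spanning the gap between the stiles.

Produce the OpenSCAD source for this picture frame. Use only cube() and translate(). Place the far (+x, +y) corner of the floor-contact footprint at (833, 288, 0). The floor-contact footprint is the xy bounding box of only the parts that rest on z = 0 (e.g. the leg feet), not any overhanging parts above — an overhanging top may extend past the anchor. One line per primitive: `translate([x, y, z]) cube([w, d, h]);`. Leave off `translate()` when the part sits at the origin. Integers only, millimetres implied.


translate([192, 248, 0]) cube([59, 40, 727]);
translate([774, 248, 0]) cube([59, 40, 727]);
translate([251, 248, 0]) cube([523, 40, 59]);
translate([251, 248, 668]) cube([523, 40, 59]);


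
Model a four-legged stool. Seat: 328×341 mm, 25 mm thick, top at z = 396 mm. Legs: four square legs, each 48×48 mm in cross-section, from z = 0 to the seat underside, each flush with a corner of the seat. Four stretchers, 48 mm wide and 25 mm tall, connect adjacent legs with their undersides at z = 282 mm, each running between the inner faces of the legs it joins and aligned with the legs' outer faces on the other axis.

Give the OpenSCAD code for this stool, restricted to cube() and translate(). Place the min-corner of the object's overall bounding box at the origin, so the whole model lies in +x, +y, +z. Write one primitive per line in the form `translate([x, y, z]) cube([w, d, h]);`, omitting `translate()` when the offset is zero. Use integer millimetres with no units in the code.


// leg_h = 396 - 25 = 371
// stretcher span = 328 - 2*48 = 232
translate([0, 0, 371]) cube([328, 341, 25]);
cube([48, 48, 371]);
translate([280, 0, 0]) cube([48, 48, 371]);
translate([0, 293, 0]) cube([48, 48, 371]);
translate([280, 293, 0]) cube([48, 48, 371]);
translate([48, 0, 282]) cube([232, 48, 25]);
translate([48, 293, 282]) cube([232, 48, 25]);
translate([0, 48, 282]) cube([48, 245, 25]);
translate([280, 48, 282]) cube([48, 245, 25]);


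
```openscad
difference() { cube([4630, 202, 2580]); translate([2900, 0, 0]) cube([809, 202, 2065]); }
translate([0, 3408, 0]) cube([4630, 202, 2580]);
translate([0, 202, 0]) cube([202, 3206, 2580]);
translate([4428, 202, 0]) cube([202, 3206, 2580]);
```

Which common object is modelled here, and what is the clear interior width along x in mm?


A single room. The interior width is 4226 mm.

Four walls enclosing a rectangle with a door in the front wall — a room. Outside width 4630 minus two 202 mm walls gives 4226 mm.


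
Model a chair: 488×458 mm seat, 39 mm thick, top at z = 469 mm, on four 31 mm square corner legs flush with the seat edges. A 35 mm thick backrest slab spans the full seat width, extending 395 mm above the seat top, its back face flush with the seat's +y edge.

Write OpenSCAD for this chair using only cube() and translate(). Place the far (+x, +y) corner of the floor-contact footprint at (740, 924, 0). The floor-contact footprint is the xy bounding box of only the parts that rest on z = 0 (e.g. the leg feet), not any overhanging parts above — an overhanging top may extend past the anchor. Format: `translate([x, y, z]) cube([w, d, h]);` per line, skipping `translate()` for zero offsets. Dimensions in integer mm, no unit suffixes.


translate([252, 466, 430]) cube([488, 458, 39]);
translate([252, 466, 0]) cube([31, 31, 430]);
translate([709, 466, 0]) cube([31, 31, 430]);
translate([252, 893, 0]) cube([31, 31, 430]);
translate([709, 893, 0]) cube([31, 31, 430]);
translate([252, 889, 469]) cube([488, 35, 395]);


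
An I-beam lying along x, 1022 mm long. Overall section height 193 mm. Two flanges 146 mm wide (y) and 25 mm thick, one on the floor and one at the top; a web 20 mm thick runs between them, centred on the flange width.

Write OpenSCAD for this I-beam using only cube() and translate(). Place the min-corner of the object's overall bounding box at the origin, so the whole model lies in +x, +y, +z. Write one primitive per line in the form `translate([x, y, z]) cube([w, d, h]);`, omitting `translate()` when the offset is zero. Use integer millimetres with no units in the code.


cube([1022, 146, 25]);
translate([0, 63, 25]) cube([1022, 20, 143]);
translate([0, 0, 168]) cube([1022, 146, 25]);


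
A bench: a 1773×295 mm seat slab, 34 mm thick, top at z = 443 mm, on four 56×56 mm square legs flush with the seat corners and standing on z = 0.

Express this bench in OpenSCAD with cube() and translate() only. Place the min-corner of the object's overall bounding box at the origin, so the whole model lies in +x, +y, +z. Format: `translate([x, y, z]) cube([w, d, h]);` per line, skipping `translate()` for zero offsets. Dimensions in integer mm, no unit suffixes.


// leg_h = 443 − 34 = 409
translate([0, 0, 409]) cube([1773, 295, 34]);
cube([56, 56, 409]);
translate([0, 239, 0]) cube([56, 56, 409]);
translate([1717, 0, 0]) cube([56, 56, 409]);
translate([1717, 239, 0]) cube([56, 56, 409]);


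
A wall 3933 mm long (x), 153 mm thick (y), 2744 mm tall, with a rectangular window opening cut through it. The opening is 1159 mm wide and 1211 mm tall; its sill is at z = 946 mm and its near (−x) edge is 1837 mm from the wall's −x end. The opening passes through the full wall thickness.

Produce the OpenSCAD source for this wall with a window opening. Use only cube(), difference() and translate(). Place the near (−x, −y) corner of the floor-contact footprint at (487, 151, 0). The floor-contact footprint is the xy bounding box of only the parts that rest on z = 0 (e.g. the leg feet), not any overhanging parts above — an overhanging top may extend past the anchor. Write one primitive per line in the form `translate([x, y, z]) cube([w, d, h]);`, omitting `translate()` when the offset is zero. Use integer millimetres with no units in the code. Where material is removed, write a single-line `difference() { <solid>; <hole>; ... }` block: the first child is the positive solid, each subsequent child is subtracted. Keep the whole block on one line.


difference() { translate([487, 151, 0]) cube([3933, 153, 2744]); translate([2324, 151, 946]) cube([1159, 153, 1211]); }


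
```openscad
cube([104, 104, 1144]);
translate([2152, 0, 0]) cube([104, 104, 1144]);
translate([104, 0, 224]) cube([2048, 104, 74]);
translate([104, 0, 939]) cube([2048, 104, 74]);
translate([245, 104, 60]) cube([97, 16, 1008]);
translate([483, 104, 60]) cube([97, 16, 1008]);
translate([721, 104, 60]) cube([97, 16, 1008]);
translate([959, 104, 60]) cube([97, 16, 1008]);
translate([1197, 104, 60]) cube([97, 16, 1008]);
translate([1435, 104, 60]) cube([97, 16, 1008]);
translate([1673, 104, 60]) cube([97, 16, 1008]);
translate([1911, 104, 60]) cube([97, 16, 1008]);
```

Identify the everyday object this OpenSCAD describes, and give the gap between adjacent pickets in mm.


A fence section. The picket gap is 141 mm.

Two posts, two rails, 8 pickets — a fence section. Span 2048 mm holds 8 pickets of 97 mm with 9 equal gaps: ⌊(2048 − 8·97) / 9⌋ = 141 mm.


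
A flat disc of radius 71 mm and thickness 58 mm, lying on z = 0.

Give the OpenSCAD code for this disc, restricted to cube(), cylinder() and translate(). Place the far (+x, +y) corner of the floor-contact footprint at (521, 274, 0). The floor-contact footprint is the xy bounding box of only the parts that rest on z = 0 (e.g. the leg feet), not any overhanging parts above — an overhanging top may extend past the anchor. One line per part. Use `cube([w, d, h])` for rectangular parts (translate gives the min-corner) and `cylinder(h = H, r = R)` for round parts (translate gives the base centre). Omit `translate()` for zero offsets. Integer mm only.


translate([450, 203, 0]) cylinder(h = 58, r = 71);


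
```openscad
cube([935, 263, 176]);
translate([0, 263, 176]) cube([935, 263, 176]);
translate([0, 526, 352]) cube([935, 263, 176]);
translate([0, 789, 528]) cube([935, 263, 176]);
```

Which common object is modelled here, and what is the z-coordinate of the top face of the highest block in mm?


A staircase. The total rise is 704 mm.

4 identical blocks, each offset up and back from the previous — a staircase. Each step is 176 mm tall and there are 4 of them, so the total rise is 4 × 176 = 704 mm.


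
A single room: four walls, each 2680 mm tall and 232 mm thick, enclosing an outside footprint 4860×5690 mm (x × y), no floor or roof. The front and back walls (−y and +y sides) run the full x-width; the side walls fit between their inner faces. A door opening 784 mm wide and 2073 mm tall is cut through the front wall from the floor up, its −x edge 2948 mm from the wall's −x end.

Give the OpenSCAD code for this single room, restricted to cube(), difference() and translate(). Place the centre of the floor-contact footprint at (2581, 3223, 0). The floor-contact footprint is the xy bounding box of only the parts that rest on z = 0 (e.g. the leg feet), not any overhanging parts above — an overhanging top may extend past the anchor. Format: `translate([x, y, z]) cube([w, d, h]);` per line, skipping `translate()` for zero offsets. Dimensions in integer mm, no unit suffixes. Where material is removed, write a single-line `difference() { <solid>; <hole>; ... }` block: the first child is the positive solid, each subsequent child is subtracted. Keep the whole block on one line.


difference() { translate([151, 378, 0]) cube([4860, 232, 2680]); translate([3099, 378, 0]) cube([784, 232, 2073]); }
translate([151, 5836, 0]) cube([4860, 232, 2680]);
translate([151, 610, 0]) cube([232, 5226, 2680]);
translate([4779, 610, 0]) cube([232, 5226, 2680]);


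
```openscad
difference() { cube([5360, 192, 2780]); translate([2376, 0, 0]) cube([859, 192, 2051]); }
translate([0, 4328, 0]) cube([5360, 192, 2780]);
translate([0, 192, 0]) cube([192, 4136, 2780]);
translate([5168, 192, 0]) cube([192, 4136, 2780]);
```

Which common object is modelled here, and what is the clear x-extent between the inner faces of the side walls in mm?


A single room. The interior width is 4976 mm.

Four walls enclosing a rectangle with a door in the front wall — a room. Outside width 5360 minus two 192 mm walls gives 4976 mm.


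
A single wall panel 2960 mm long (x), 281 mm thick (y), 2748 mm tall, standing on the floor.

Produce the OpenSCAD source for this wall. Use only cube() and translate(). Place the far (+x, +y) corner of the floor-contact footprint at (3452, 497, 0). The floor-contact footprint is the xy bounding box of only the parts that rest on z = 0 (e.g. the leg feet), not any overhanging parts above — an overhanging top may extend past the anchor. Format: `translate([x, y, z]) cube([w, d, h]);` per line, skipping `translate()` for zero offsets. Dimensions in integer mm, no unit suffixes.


translate([492, 216, 0]) cube([2960, 281, 2748]);


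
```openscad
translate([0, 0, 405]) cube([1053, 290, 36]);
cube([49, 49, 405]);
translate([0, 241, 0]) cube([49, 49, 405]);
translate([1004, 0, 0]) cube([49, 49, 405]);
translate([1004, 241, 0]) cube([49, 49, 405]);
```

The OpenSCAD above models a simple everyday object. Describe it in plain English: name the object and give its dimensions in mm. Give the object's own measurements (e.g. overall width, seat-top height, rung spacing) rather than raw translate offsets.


A long wooden bench with a 1053 mm (x) × 290 mm (y) seat, 36 mm thick, its top surface 441 mm above the floor. Four 49 mm square legs at the seat corners, flush with the edges, run from z = 0 to the seat underside.


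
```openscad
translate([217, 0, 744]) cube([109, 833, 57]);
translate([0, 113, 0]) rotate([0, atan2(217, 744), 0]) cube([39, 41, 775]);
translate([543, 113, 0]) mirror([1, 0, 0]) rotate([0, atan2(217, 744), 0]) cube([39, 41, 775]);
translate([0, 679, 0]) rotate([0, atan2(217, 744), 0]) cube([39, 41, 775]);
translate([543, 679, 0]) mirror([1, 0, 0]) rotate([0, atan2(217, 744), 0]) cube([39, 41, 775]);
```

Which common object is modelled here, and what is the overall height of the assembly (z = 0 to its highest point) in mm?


A sawhorse. The overall height is 801 mm.

A beam across two mirrored pairs of raked legs — a sawhorse. The beam's underside is at z = 744 (matching the legs' vertical rise in atan2(217, 744)) and the beam is 57 mm tall, so its top is at 744 + 57 = 801 mm. The raked legs top out at the beam's underside, so that is the highest point.


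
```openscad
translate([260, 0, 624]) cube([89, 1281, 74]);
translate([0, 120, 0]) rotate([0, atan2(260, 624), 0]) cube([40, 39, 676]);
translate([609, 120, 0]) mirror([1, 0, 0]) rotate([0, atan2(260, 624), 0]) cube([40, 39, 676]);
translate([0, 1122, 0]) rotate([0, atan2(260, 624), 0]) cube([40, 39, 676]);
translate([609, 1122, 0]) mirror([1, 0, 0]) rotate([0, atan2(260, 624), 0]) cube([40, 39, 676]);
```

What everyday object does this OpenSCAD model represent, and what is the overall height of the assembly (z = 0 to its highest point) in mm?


A sawhorse. The overall height is 698 mm.

A beam across two mirrored pairs of raked legs — a sawhorse. The beam's underside is at z = 624 (matching the legs' vertical rise in atan2(260, 624)) and the beam is 74 mm tall, so its top is at 624 + 74 = 698 mm. The raked legs top out at the beam's underside, so that is the highest point.


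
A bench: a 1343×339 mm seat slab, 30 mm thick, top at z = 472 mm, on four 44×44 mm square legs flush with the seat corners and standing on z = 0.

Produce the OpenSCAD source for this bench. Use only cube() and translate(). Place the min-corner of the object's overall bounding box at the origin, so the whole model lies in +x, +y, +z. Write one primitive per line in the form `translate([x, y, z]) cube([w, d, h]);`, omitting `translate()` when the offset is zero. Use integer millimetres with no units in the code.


translate([0, 0, 442]) cube([1343, 339, 30]);
cube([44, 44, 442]);
translate([0, 295, 0]) cube([44, 44, 442]);
translate([1299, 0, 0]) cube([44, 44, 442]);
translate([1299, 295, 0]) cube([44, 44, 442]);


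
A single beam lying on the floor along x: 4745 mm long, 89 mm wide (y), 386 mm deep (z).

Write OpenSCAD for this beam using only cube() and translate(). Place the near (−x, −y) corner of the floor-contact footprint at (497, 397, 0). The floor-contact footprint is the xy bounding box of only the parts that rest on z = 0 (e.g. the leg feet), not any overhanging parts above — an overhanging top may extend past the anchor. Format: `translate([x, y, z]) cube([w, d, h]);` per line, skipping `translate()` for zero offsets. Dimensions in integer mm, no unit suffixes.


translate([497, 397, 0]) cube([4745, 89, 386]);


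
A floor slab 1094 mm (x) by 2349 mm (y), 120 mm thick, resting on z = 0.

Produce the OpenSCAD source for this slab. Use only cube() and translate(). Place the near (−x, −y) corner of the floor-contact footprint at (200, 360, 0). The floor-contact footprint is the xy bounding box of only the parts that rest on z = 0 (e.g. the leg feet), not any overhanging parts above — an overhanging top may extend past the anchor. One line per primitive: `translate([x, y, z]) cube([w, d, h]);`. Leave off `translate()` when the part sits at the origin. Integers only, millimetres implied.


translate([200, 360, 0]) cube([1094, 2349, 120]);


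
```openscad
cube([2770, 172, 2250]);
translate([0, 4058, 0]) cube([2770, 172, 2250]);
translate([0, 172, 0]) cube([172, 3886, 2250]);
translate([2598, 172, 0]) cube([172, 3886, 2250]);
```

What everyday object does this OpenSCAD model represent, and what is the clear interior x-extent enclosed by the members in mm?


A house (or room) frame. The interior width is 2426 mm.

Four 2250 mm walls enclosing a rectangle with no floor or roof — a room or house frame. Outside width is 2770 mm and wall thickness is 172 mm, so the interior width is 2770 − 2 × 172 = 2426 mm.


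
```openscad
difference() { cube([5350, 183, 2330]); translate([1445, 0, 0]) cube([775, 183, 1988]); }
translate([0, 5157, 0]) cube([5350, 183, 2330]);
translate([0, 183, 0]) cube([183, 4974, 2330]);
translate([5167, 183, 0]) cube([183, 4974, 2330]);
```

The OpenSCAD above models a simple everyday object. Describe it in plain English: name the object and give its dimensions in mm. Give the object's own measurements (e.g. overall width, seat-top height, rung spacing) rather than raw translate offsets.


A single room: four walls, each 2330 mm tall and 183 mm thick, enclosing an outside footprint 5350×5340 mm (x × y), no floor or roof. The front and back walls (−y and +y sides) run the full x-width; the side walls fit between their inner faces. A door opening 775 mm wide and 1988 mm tall is cut through the front wall from the floor up, its −x edge 1445 mm from the wall's −x end.


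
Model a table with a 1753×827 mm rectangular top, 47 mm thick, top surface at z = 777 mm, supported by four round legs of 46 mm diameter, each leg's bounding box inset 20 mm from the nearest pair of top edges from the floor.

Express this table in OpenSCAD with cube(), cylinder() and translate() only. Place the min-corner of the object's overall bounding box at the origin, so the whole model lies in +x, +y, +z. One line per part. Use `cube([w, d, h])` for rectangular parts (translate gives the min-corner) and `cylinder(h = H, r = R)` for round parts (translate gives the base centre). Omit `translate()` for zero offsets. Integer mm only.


translate([0, 0, 730]) cube([1753, 827, 47]);
translate([43, 43, 0]) cylinder(h = 730, r = 23);
translate([1710, 43, 0]) cylinder(h = 730, r = 23);
translate([43, 784, 0]) cylinder(h = 730, r = 23);
translate([1710, 784, 0]) cylinder(h = 730, r = 23);
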